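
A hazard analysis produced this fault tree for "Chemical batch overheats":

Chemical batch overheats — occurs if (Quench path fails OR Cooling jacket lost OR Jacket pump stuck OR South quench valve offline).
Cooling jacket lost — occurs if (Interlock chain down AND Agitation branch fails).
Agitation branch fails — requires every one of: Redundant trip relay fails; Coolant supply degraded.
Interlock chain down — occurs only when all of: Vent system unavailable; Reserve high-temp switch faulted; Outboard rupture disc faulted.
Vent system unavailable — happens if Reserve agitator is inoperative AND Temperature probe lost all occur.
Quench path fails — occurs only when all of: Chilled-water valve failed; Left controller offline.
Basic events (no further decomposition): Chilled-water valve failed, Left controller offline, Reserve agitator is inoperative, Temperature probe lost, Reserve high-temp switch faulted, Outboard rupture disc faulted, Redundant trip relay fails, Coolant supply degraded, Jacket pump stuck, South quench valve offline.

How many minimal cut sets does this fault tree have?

4

Quench path fails [AND]: one cut set from each child combined → 1 × 1 = 1 cut set(s).
Vent system unavailable [AND]: one cut set from each child combined → 1 × 1 = 1 cut set(s).
Interlock chain down [AND]: one cut set from each child combined → 1 × 1 × 1 = 1 cut set(s).
Agitation branch fails [AND]: one cut set from each child combined → 1 × 1 = 1 cut set(s).
Cooling jacket lost [AND]: one cut set from each child combined → 1 × 1 = 1 cut set(s).
Chemical batch overheats [OR]: union of children's cut sets → 4 cut set(s).
Minimal cut sets: {Chilled-water valve failed, Left controller offline}; {Coolant supply degraded, Outboard rupture disc faulted, Redundant trip relay fails, Reserve agitator is inoperative, Reserve high-temp switch faulted, Temperature probe lost}; {Jacket pump stuck}; {South quench valve offline}.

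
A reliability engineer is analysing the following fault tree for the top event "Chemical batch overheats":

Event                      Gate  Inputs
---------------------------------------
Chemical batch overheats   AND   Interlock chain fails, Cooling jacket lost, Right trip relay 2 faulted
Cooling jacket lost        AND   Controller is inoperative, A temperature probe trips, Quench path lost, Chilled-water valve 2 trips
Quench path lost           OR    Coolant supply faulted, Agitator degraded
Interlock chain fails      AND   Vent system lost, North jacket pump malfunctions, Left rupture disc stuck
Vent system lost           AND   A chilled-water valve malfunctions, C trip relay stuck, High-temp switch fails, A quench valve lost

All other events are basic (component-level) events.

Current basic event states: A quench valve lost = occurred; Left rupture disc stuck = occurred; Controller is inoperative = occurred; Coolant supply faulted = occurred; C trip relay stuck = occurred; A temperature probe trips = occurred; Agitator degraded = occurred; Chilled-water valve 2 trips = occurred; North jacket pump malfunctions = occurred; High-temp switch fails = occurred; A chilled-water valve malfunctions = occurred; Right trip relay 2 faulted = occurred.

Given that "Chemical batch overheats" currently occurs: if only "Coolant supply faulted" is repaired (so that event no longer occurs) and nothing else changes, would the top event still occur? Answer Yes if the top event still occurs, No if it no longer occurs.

Yes

Counterfactual: set "Coolant supply faulted" to not occurred.
Vent system lost [AND]: A chilled-water valve malfunctions=occurs, C trip relay stuck=occurs, High-temp switch fails=occurs, A quench valve lost=occurs → all inputs occur → occurs.
Interlock chain fails [AND]: Vent system lost=occurs, North jacket pump malfunctions=occurs, Left rupture disc stuck=occurs → all inputs occur → occurs.
Quench path lost [OR]: Coolant supply faulted=not, Agitator degraded=occurs → at least one input occurs → occurs.
Cooling jacket lost [AND]: Controller is inoperative=occurs, A temperature probe trips=occurs, Quench path lost=occurs, Chilled-water valve 2 trips=occurs → all inputs occur → occurs.
Chemical batch overheats [AND]: Interlock chain fails=occurs, Cooling jacket lost=occurs, Right trip relay 2 faulted=occurs → all inputs occur → occurs.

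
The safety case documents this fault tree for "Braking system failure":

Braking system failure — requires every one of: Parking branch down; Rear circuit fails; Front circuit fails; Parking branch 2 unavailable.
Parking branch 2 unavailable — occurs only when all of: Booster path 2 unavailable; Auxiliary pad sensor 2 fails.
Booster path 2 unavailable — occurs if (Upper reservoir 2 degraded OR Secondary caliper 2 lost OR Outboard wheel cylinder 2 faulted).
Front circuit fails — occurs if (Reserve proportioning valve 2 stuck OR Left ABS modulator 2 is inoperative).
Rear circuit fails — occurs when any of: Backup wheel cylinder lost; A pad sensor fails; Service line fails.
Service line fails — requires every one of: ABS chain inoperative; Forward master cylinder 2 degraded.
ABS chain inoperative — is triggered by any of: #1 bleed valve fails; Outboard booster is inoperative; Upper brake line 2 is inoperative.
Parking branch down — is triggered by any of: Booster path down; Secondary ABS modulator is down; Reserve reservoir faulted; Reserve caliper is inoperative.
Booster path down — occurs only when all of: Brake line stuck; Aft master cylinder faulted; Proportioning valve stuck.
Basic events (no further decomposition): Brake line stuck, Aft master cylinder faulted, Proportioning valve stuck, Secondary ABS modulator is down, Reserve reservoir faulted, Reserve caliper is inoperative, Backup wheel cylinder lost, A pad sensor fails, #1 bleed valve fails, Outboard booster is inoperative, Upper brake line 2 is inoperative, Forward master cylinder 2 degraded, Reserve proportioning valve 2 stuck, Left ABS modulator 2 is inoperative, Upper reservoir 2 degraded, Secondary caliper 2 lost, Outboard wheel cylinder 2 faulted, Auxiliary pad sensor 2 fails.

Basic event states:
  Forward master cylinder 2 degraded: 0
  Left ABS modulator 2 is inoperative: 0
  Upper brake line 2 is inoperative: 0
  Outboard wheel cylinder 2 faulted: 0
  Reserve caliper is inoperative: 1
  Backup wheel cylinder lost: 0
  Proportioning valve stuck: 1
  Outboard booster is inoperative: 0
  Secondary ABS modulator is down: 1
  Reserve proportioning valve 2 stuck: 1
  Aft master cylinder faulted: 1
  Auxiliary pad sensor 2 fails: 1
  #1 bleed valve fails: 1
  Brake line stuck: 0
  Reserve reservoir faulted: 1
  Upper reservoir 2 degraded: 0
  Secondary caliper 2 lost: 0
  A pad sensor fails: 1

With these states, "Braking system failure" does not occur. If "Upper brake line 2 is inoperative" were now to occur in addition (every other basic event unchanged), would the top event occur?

No

Counterfactual: set "Upper brake line 2 is inoperative" to occurred.
Booster path down [AND]: Brake line stuck=not, Aft master cylinder faulted=occurs, Proportioning valve stuck=occurs → not all inputs occur → does not occur.
Parking branch down [OR]: Booster path down=not, Secondary ABS modulator is down=occurs, Reserve reservoir faulted=occurs, Reserve caliper is inoperative=occurs → at least one input occurs → occurs.
ABS chain inoperative [OR]: #1 bleed valve fails=occurs, Outboard booster is inoperative=not, Upper brake line 2 is inoperative=occurs → at least one input occurs → occurs.
Service line fails [AND]: ABS chain inoperative=occurs, Forward master cylinder 2 degraded=not → not all inputs occur → does not occur.
Rear circuit fails [OR]: Backup wheel cylinder lost=not, A pad sensor fails=occurs, Service line fails=not → at least one input occurs → occurs.
Front circuit fails [OR]: Reserve proportioning valve 2 stuck=occurs, Left ABS modulator 2 is inoperative=not → at least one input occurs → occurs.
Booster path 2 unavailable [OR]: Upper reservoir 2 degraded=not, Secondary caliper 2 lost=not, Outboard wheel cylinder 2 faulted=not → no input occurs → does not occur.
Parking branch 2 unavailable [AND]: Booster path 2 unavailable=not, Auxiliary pad sensor 2 fails=occurs → not all inputs occur → does not occur.
Braking system failure [AND]: Parking branch down=occurs, Rear circuit fails=occurs, Front circuit fails=occurs, Parking branch 2 unavailable=not → not all inputs occur → does not occur.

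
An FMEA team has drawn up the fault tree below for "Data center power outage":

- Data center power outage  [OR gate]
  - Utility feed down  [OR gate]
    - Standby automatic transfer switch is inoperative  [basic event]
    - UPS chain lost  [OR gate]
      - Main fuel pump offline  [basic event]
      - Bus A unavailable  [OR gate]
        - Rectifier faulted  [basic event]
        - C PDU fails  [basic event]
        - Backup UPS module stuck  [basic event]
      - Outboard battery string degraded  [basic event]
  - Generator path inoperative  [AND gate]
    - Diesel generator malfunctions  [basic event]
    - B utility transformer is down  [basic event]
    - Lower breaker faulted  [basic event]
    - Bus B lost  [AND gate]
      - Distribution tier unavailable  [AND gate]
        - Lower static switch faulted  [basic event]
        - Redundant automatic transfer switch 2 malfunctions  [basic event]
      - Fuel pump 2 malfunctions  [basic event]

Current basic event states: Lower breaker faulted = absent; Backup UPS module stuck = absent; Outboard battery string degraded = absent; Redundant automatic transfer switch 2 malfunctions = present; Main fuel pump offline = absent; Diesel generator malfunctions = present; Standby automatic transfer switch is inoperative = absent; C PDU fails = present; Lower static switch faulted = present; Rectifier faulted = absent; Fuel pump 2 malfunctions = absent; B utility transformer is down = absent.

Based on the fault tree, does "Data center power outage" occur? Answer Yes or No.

Bus A unavailable [OR]: Rectifier faulted=not, C PDU fails=occurs, Backup UPS module stuck=not → at least one input occurs → occurs.
UPS chain lost [OR]: Main fuel pump offline=not, Bus A unavailable=occurs, Outboard battery string degraded=not → at least one input occurs → occurs.
Utility feed down [OR]: Standby automatic transfer switch is inoperative=not, UPS chain lost=occurs → at least one input occurs → occurs.
Distribution tier unavailable [AND]: Lower static switch faulted=occurs, Redundant automatic transfer switch 2 malfunctions=occurs → all inputs occur → occurs.
Bus B lost [AND]: Distribution tier unavailable=occurs, Fuel pump 2 malfunctions=not → not all inputs occur → does not occur.
Generator path inoperative [AND]: Diesel generator malfunctions=occurs, B utility transformer is down=not, Lower breaker faulted=not, Bus B lost=not → not all inputs occur → does not occur.
Data center power outage [OR]: Utility feed down=occurs, Generator path inoperative=not → at least one input occurs → occurs.

Yes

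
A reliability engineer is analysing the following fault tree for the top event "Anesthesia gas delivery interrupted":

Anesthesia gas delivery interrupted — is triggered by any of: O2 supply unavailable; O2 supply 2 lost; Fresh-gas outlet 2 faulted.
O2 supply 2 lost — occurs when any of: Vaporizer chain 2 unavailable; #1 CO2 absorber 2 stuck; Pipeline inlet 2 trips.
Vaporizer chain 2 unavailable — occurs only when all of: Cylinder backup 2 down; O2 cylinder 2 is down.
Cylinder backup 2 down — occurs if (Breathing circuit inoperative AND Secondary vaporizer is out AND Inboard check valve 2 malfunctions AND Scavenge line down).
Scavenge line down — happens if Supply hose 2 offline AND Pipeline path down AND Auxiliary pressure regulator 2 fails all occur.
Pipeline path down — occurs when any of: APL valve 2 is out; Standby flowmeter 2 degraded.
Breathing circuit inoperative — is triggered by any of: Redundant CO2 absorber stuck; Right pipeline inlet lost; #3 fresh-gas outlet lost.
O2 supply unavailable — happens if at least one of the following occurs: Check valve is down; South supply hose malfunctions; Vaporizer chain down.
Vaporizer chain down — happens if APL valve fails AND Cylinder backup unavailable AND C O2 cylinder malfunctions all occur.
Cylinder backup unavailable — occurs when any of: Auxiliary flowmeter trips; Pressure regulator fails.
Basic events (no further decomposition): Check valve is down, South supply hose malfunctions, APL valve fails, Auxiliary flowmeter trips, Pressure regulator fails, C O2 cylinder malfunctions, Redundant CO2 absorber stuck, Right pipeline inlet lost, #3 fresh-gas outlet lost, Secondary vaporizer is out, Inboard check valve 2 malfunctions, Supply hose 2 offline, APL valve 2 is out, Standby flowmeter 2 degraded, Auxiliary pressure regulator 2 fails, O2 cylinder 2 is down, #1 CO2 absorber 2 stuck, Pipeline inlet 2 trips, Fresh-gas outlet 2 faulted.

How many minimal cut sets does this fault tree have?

13

Cylinder backup unavailable [OR]: union of children's cut sets → 2 cut set(s).
Vaporizer chain down [AND]: one cut set from each child combined → 1 × 2 × 1 = 2 cut set(s).
O2 supply unavailable [OR]: union of children's cut sets → 4 cut set(s).
Breathing circuit inoperative [OR]: union of children's cut sets → 3 cut set(s).
Pipeline path down [OR]: union of children's cut sets → 2 cut set(s).
Scavenge line down [AND]: one cut set from each child combined → 1 × 2 × 1 = 2 cut set(s).
Cylinder backup 2 down [AND]: one cut set from each child combined → 3 × 1 × 1 × 2 = 6 cut set(s).
Vaporizer chain 2 unavailable [AND]: one cut set from each child combined → 6 × 1 = 6 cut set(s).
O2 supply 2 lost [OR]: union of children's cut sets → 8 cut set(s).
Anesthesia gas delivery interrupted [OR]: union of children's cut sets → 13 cut set(s).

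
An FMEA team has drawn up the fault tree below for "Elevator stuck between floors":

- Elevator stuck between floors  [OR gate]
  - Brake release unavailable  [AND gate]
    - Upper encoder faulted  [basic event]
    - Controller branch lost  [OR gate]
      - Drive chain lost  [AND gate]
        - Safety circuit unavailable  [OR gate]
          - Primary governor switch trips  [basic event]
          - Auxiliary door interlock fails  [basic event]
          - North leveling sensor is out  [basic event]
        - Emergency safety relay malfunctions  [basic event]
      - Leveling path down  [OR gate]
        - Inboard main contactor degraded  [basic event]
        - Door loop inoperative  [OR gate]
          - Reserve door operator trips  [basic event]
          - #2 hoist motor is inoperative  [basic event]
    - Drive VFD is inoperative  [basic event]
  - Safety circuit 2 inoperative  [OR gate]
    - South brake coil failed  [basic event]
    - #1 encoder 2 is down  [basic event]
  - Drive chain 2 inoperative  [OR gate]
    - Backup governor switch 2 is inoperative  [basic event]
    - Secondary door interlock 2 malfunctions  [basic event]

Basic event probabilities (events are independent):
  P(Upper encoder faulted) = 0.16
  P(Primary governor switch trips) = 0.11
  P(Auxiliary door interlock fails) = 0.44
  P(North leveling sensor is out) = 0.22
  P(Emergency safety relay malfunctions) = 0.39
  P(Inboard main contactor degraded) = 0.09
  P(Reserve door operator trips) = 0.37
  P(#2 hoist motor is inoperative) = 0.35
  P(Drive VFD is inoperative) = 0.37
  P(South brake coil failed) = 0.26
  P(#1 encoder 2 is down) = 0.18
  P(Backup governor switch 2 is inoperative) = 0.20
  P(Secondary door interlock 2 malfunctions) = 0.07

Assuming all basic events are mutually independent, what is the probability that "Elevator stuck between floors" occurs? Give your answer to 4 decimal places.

P(Safety circuit unavailable) [OR] = 1 − (1−0.11) × (1−0.44) × (1−0.22) = 0.611248
P(Drive chain lost) [AND] = 0.611248 × 0.39 = 0.238387
P(Door loop inoperative) [OR] = 1 − (1−0.37) × (1−0.35) = 0.590500
P(Leveling path down) [OR] = 1 − (1−0.09) × (1−0.590500) = 0.627355
P(Controller branch lost) [OR] = 1 − (1−0.238387) × (1−0.627355) = 0.716189
P(Brake release unavailable) [AND] = 0.16 × 0.716189 × 0.37 = 0.042398
P(Safety circuit 2 inoperative) [OR] = 1 − (1−0.26) × (1−0.18) = 0.393200
P(Drive chain 2 inoperative) [OR] = 1 − (1−0.20) × (1−0.07) = 0.256000
P(Elevator stuck between floors) [OR] = 1 − (1−0.042398) × (1−0.393200) × (1−0.256000) = 0.567682
Rounded to 4 decimal places: P(Elevator stuck between floors) ≈ 0.5677.

0.5677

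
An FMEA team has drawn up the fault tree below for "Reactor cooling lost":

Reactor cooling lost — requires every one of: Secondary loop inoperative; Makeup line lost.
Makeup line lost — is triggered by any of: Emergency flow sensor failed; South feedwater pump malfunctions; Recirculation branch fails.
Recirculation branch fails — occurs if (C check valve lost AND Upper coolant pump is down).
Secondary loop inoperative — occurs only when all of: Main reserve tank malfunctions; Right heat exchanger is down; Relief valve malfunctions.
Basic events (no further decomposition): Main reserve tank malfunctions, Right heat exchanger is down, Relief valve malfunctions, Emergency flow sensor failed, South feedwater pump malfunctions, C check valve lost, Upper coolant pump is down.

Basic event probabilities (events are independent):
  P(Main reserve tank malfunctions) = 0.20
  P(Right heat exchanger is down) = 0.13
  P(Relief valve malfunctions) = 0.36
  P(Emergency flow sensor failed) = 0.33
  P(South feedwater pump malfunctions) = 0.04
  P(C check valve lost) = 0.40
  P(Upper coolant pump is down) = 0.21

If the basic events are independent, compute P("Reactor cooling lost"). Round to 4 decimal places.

0.0038

P(Secondary loop inoperative) [AND] = 0.20 × 0.13 × 0.36 = 0.009360
P(Recirculation branch fails) [AND] = 0.40 × 0.21 = 0.084000
P(Makeup line lost) [OR] = 1 − (1−0.33) × (1−0.04) × (1−0.084000) = 0.410829
P(Reactor cooling lost) [AND] = 0.009360 × 0.410829 = 0.003845
Rounded to 4 decimal places: P(Reactor cooling lost) ≈ 0.0038.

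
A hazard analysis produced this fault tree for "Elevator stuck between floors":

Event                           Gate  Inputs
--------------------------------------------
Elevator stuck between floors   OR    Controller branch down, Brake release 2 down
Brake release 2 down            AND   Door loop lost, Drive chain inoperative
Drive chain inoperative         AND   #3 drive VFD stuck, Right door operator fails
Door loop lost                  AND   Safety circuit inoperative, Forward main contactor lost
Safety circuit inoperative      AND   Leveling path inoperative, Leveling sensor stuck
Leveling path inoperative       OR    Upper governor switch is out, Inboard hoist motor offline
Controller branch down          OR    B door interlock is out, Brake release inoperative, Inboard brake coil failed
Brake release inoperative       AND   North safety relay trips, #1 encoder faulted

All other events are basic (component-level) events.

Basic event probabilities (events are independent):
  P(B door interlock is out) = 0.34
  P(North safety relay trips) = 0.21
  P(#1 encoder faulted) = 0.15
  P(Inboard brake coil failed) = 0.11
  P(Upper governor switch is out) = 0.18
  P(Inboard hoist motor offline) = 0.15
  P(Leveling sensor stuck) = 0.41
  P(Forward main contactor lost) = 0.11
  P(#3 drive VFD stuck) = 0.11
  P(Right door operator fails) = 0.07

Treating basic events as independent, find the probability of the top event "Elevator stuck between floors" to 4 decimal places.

0.4312

P(Brake release inoperative) [AND] = 0.21 × 0.15 = 0.031500
P(Controller branch down) [OR] = 1 − (1−0.34) × (1−0.031500) × (1−0.11) = 0.431103
P(Leveling path inoperative) [OR] = 1 − (1−0.18) × (1−0.15) = 0.303000
P(Safety circuit inoperative) [AND] = 0.303000 × 0.41 = 0.124230
P(Door loop lost) [AND] = 0.124230 × 0.11 = 0.013665
P(Drive chain inoperative) [AND] = 0.11 × 0.07 = 0.007700
P(Brake release 2 down) [AND] = 0.013665 × 0.007700 = 0.000105
P(Elevator stuck between floors) [OR] = 1 − (1−0.431103) × (1−0.000105) = 0.431163
Rounded to 4 decimal places: P(Elevator stuck between floors) ≈ 0.4312.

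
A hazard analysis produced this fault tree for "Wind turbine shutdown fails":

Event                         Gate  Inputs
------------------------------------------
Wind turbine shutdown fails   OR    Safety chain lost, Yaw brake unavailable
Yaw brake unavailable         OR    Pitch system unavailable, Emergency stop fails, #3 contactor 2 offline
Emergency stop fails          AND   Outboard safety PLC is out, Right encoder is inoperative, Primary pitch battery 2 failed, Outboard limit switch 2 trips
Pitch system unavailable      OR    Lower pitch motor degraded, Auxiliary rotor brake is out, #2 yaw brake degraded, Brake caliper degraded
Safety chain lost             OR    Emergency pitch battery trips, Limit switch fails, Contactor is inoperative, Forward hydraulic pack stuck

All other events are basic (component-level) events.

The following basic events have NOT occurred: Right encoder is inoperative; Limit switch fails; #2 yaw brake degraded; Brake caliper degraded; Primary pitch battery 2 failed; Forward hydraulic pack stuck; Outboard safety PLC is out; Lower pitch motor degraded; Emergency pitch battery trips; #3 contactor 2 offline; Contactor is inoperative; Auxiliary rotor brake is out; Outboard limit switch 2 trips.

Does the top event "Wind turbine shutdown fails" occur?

No

Safety chain lost [OR]: Emergency pitch battery trips=not, Limit switch fails=not, Contactor is inoperative=not, Forward hydraulic pack stuck=not → no input occurs → does not occur.
Pitch system unavailable [OR]: Lower pitch motor degraded=not, Auxiliary rotor brake is out=not, #2 yaw brake degraded=not, Brake caliper degraded=not → no input occurs → does not occur.
Emergency stop fails [AND]: Outboard safety PLC is out=not, Right encoder is inoperative=not, Primary pitch battery 2 failed=not, Outboard limit switch 2 trips=not → not all inputs occur → does not occur.
Yaw brake unavailable [OR]: Pitch system unavailable=not, Emergency stop fails=not, #3 contactor 2 offline=not → no input occurs → does not occur.
Wind turbine shutdown fails [OR]: Safety chain lost=not, Yaw brake unavailable=not → no input occurs → does not occur.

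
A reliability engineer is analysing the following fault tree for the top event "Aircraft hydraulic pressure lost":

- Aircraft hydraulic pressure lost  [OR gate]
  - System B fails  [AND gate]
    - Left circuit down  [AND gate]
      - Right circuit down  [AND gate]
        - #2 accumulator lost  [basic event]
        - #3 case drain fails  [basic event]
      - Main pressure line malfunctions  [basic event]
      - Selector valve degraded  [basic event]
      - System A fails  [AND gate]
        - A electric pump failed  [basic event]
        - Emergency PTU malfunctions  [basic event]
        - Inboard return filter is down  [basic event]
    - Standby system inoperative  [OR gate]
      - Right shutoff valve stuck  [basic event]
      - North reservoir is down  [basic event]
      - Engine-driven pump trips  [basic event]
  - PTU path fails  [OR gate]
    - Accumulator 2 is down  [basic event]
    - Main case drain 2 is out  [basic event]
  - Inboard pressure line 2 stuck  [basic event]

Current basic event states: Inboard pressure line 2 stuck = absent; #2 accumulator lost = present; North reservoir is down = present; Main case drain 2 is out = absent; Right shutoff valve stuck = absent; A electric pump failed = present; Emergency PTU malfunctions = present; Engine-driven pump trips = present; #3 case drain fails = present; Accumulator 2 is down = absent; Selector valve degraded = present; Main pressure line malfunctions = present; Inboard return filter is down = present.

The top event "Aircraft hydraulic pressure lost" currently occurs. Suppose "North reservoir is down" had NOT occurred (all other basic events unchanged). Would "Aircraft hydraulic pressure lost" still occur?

Counterfactual: set "North reservoir is down" to not occurred.
Right circuit down [AND]: #2 accumulator lost=occurs, #3 case drain fails=occurs → all inputs occur → occurs.
System A fails [AND]: A electric pump failed=occurs, Emergency PTU malfunctions=occurs, Inboard return filter is down=occurs → all inputs occur → occurs.
Left circuit down [AND]: Right circuit down=occurs, Main pressure line malfunctions=occurs, Selector valve degraded=occurs, System A fails=occurs → all inputs occur → occurs.
Standby system inoperative [OR]: Right shutoff valve stuck=not, North reservoir is down=not, Engine-driven pump trips=occurs → at least one input occurs → occurs.
System B fails [AND]: Left circuit down=occurs, Standby system inoperative=occurs → all inputs occur → occurs.
PTU path fails [OR]: Accumulator 2 is down=not, Main case drain 2 is out=not → no input occurs → does not occur.
Aircraft hydraulic pressure lost [OR]: System B fails=occurs, PTU path fails=not, Inboard pressure line 2 stuck=not → at least one input occurs → occurs.

Yes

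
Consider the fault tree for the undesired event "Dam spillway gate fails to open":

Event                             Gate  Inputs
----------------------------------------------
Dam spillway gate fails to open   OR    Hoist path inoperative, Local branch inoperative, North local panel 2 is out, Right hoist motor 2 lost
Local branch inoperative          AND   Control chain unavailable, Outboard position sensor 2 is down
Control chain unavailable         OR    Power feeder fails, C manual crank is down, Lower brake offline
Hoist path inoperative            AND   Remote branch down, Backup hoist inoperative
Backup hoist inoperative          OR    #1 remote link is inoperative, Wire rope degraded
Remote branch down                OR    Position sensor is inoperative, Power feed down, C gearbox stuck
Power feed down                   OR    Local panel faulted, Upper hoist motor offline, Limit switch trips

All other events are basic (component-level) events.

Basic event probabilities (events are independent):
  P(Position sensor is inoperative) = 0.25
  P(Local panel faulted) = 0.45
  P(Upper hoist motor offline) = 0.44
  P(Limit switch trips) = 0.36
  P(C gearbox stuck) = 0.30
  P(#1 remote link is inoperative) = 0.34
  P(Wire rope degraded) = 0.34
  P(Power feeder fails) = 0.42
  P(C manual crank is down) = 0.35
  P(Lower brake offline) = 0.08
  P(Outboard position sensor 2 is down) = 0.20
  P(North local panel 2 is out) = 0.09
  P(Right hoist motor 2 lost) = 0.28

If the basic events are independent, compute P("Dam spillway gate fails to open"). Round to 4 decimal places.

0.7186

P(Power feed down) [OR] = 1 − (1−0.45) × (1−0.44) × (1−0.36) = 0.802880
P(Remote branch down) [OR] = 1 − (1−0.25) × (1−0.802880) × (1−0.30) = 0.896512
P(Backup hoist inoperative) [OR] = 1 − (1−0.34) × (1−0.34) = 0.564400
P(Hoist path inoperative) [AND] = 0.896512 × 0.564400 = 0.505991
P(Control chain unavailable) [OR] = 1 − (1−0.42) × (1−0.35) × (1−0.08) = 0.653160
P(Local branch inoperative) [AND] = 0.653160 × 0.20 = 0.130632
P(Dam spillway gate fails to open) [OR] = 1 − (1−0.505991) × (1−0.130632) × (1−0.09) × (1−0.28) = 0.718608
Rounded to 4 decimal places: P(Dam spillway gate fails to open) ≈ 0.7186.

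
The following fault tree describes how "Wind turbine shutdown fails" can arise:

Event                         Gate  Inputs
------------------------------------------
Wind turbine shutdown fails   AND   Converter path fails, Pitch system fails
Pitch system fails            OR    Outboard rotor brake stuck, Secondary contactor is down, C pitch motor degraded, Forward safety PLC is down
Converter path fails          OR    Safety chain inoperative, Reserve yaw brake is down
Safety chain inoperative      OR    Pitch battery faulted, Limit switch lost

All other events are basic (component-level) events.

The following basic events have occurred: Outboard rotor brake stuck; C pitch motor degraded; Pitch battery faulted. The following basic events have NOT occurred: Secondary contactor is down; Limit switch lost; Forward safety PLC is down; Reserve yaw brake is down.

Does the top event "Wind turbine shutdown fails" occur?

Yes

Safety chain inoperative [OR]: Pitch battery faulted=occurs, Limit switch lost=not → at least one input occurs → occurs.
Converter path fails [OR]: Safety chain inoperative=occurs, Reserve yaw brake is down=not → at least one input occurs → occurs.
Pitch system fails [OR]: Outboard rotor brake stuck=occurs, Secondary contactor is down=not, C pitch motor degraded=occurs, Forward safety PLC is down=not → at least one input occurs → occurs.
Wind turbine shutdown fails [AND]: Converter path fails=occurs, Pitch system fails=occurs → all inputs occur → occurs.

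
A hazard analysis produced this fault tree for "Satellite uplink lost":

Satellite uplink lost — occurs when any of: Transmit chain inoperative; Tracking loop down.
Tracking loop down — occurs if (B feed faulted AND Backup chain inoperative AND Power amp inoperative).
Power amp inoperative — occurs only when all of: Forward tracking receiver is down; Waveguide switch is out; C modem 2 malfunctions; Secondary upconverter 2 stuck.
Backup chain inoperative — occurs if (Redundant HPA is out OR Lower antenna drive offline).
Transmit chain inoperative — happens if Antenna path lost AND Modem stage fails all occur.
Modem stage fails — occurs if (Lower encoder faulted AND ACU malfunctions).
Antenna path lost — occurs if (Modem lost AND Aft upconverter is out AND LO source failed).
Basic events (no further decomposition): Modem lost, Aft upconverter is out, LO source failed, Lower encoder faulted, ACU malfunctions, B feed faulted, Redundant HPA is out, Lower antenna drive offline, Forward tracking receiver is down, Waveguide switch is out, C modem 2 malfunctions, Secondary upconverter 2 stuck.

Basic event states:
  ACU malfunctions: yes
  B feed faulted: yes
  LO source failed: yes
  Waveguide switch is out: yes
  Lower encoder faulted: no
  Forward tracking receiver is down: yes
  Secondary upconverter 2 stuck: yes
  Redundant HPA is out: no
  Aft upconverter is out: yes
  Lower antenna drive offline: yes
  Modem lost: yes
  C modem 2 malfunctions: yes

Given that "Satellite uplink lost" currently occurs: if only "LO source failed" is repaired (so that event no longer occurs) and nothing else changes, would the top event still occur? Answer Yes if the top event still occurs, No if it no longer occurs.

Yes

Counterfactual: set "LO source failed" to not occurred.
Antenna path lost [AND]: Modem lost=occurs, Aft upconverter is out=occurs, LO source failed=not → not all inputs occur → does not occur.
Modem stage fails [AND]: Lower encoder faulted=not, ACU malfunctions=occurs → not all inputs occur → does not occur.
Transmit chain inoperative [AND]: Antenna path lost=not, Modem stage fails=not → not all inputs occur → does not occur.
Backup chain inoperative [OR]: Redundant HPA is out=not, Lower antenna drive offline=occurs → at least one input occurs → occurs.
Power amp inoperative [AND]: Forward tracking receiver is down=occurs, Waveguide switch is out=occurs, C modem 2 malfunctions=occurs, Secondary upconverter 2 stuck=occurs → all inputs occur → occurs.
Tracking loop down [AND]: B feed faulted=occurs, Backup chain inoperative=occurs, Power amp inoperative=occurs → all inputs occur → occurs.
Satellite uplink lost [OR]: Transmit chain inoperative=not, Tracking loop down=occurs → at least one input occurs → occurs.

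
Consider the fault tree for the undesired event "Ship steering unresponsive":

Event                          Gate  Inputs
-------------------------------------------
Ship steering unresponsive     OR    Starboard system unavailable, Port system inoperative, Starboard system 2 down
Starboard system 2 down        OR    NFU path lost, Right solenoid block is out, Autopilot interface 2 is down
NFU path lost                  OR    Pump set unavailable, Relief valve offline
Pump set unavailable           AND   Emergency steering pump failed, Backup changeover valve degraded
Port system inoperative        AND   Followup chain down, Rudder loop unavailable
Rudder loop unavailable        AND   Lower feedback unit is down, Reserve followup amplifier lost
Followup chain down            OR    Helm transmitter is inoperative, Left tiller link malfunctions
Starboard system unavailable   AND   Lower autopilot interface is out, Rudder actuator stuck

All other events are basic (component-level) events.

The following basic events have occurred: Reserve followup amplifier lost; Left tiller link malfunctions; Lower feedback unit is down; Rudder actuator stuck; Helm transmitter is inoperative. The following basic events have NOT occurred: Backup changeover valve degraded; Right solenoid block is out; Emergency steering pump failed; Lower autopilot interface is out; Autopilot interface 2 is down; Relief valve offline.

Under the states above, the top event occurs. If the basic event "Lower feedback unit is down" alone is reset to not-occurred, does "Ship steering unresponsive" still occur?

Counterfactual: set "Lower feedback unit is down" to not occurred.
Starboard system unavailable [AND]: Lower autopilot interface is out=not, Rudder actuator stuck=occurs → not all inputs occur → does not occur.
Followup chain down [OR]: Helm transmitter is inoperative=occurs, Left tiller link malfunctions=occurs → at least one input occurs → occurs.
Rudder loop unavailable [AND]: Lower feedback unit is down=not, Reserve followup amplifier lost=occurs → not all inputs occur → does not occur.
Port system inoperative [AND]: Followup chain down=occurs, Rudder loop unavailable=not → not all inputs occur → does not occur.
Pump set unavailable [AND]: Emergency steering pump failed=not, Backup changeover valve degraded=not → not all inputs occur → does not occur.
NFU path lost [OR]: Pump set unavailable=not, Relief valve offline=not → no input occurs → does not occur.
Starboard system 2 down [OR]: NFU path lost=not, Right solenoid block is out=not, Autopilot interface 2 is down=not → no input occurs → does not occur.
Ship steering unresponsive [OR]: Starboard system unavailable=not, Port system inoperative=not, Starboard system 2 down=not → no input occurs → does not occur.

No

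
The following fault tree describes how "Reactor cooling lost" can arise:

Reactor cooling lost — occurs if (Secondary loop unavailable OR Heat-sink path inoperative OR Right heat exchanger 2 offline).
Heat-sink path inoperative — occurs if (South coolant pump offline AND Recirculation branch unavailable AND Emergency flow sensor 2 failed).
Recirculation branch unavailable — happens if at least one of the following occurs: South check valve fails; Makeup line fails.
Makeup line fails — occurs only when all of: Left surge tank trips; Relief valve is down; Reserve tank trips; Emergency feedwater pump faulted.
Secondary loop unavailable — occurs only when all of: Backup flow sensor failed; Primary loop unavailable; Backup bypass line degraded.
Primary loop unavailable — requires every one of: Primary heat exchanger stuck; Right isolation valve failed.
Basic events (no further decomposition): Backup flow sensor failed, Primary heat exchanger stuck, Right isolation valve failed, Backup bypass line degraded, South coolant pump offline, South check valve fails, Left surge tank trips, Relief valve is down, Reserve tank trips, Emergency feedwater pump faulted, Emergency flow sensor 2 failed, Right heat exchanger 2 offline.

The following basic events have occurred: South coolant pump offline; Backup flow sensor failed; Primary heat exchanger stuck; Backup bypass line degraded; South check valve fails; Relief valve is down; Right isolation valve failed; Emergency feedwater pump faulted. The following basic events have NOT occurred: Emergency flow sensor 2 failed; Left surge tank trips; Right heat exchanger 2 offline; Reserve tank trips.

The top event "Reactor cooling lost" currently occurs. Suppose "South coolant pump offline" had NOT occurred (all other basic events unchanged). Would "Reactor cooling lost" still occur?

Yes

Counterfactual: set "South coolant pump offline" to not occurred.
Primary loop unavailable [AND]: Primary heat exchanger stuck=occurs, Right isolation valve failed=occurs → all inputs occur → occurs.
Secondary loop unavailable [AND]: Backup flow sensor failed=occurs, Primary loop unavailable=occurs, Backup bypass line degraded=occurs → all inputs occur → occurs.
Makeup line fails [AND]: Left surge tank trips=not, Relief valve is down=occurs, Reserve tank trips=not, Emergency feedwater pump faulted=occurs → not all inputs occur → does not occur.
Recirculation branch unavailable [OR]: South check valve fails=occurs, Makeup line fails=not → at least one input occurs → occurs.
Heat-sink path inoperative [AND]: South coolant pump offline=not, Recirculation branch unavailable=occurs, Emergency flow sensor 2 failed=not → not all inputs occur → does not occur.
Reactor cooling lost [OR]: Secondary loop unavailable=occurs, Heat-sink path inoperative=not, Right heat exchanger 2 offline=not → at least one input occurs → occurs.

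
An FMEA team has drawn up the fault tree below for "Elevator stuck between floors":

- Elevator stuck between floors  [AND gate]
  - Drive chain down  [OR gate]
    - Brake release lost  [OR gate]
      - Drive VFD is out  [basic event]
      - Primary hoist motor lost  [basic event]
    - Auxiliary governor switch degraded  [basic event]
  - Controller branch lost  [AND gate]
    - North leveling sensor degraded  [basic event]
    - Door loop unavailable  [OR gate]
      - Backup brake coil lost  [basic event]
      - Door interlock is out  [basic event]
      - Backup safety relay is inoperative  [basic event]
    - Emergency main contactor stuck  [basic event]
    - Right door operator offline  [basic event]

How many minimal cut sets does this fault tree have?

Brake release lost [OR]: union of children's cut sets → 2 cut set(s).
Drive chain down [OR]: union of children's cut sets → 3 cut set(s).
Door loop unavailable [OR]: union of children's cut sets → 3 cut set(s).
Controller branch lost [AND]: one cut set from each child combined → 1 × 3 × 1 × 1 = 3 cut set(s).
Elevator stuck between floors [AND]: one cut set from each child combined → 3 × 3 = 9 cut set(s).
Minimal cut sets: {Backup brake coil lost, Drive VFD is out, Emergency main contactor stuck, North leveling sensor degraded, Right door operator offline}; {Door interlock is out, Drive VFD is out, Emergency main contactor stuck, North leveling sensor degraded, Right door operator offline}; {Backup safety relay is inoperative, Drive VFD is out, Emergency main contactor stuck, North leveling sensor degraded, Right door operator offline}; {Backup brake coil lost, Emergency main contactor stuck, North leveling sensor degraded, Primary hoist motor lost, Right door operator offline}; {Door interlock is out, Emergency main contactor stuck, North leveling sensor degraded, Primary hoist motor lost, Right door operator offline}; {Backup safety relay is inoperative, Emergency main contactor stuck, North leveling sensor degraded, Primary hoist motor lost, Right door operator offline}; {Auxiliary governor switch degraded, Backup brake coil lost, Emergency main contactor stuck, North leveling sensor degraded, Right door operator offline}; {Auxiliary governor switch degraded, Door interlock is out, Emergency main contactor stuck, North leveling sensor degraded, Right door operator offline}; {Auxiliary governor switch degraded, Backup safety relay is inoperative, Emergency main contactor stuck, North leveling sensor degraded, Right door operator offline}.

9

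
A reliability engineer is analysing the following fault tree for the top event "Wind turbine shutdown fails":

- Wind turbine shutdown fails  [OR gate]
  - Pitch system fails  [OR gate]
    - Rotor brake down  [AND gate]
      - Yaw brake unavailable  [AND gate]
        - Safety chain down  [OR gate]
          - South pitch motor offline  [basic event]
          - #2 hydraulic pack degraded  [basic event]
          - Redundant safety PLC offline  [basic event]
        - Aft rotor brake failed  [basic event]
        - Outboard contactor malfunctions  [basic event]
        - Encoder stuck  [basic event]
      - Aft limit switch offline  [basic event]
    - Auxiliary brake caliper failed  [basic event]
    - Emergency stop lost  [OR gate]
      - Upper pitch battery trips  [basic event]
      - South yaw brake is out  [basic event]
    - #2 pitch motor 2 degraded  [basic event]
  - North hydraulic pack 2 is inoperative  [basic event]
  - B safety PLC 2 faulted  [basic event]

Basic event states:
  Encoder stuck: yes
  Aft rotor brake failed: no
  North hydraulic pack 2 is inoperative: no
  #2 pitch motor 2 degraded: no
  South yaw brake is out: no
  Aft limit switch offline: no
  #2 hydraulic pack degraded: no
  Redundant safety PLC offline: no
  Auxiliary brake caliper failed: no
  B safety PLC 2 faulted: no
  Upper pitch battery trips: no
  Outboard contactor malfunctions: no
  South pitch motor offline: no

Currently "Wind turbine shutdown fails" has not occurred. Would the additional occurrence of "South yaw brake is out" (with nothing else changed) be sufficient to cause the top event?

Yes

Counterfactual: set "South yaw brake is out" to occurred.
Safety chain down [OR]: South pitch motor offline=not, #2 hydraulic pack degraded=not, Redundant safety PLC offline=not → no input occurs → does not occur.
Yaw brake unavailable [AND]: Safety chain down=not, Aft rotor brake failed=not, Outboard contactor malfunctions=not, Encoder stuck=occurs → not all inputs occur → does not occur.
Rotor brake down [AND]: Yaw brake unavailable=not, Aft limit switch offline=not → not all inputs occur → does not occur.
Emergency stop lost [OR]: Upper pitch battery trips=not, South yaw brake is out=occurs → at least one input occurs → occurs.
Pitch system fails [OR]: Rotor brake down=not, Auxiliary brake caliper failed=not, Emergency stop lost=occurs, #2 pitch motor 2 degraded=not → at least one input occurs → occurs.
Wind turbine shutdown fails [OR]: Pitch system fails=occurs, North hydraulic pack 2 is inoperative=not, B safety PLC 2 faulted=not → at least one input occurs → occurs.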